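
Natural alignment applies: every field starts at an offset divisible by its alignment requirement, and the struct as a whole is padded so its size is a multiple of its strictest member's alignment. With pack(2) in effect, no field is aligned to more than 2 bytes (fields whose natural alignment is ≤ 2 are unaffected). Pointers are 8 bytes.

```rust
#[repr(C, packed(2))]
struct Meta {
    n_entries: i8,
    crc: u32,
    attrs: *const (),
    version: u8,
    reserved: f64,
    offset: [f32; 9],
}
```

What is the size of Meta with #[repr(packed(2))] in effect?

60

n_entries at 0 (size 1, align 1) → ends 1
pad 1 to align 2 for crc
crc at 2 (size 4, align 2) → ends 6
attrs at 6 (size 8, align 2) → ends 14
version at 14 (size 1, align 1) → ends 15
pad 1 to align 2 for reserved
reserved at 16 (size 8, align 2) → ends 24
offset at 24 (size 36, align 2) → ends 60
total 60 bytes, alignment 2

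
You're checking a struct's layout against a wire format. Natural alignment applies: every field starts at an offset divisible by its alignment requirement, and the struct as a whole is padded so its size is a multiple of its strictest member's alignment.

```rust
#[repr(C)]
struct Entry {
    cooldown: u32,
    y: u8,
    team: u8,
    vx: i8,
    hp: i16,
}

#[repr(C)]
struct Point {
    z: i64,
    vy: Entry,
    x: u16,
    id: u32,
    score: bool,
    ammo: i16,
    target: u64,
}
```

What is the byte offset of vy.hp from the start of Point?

Entry: 0..4  cooldown  (4B, 4-aligned); 4..5  y  (1B, 1-aligned); 5..6  team  (1B, 1-aligned); 6..7  vx  (1B, 1-aligned); 7..8  -- padding (1B); 8..10  hp  (2B, 2-aligned); 10..12  -- tail padding (2B); sizeof = 12, alignof = 4
0..8  z  (8B, 8-aligned)
8..20  vy  (12B, 4-aligned)
within Entry: hp at 8
8 + 8 = 16

16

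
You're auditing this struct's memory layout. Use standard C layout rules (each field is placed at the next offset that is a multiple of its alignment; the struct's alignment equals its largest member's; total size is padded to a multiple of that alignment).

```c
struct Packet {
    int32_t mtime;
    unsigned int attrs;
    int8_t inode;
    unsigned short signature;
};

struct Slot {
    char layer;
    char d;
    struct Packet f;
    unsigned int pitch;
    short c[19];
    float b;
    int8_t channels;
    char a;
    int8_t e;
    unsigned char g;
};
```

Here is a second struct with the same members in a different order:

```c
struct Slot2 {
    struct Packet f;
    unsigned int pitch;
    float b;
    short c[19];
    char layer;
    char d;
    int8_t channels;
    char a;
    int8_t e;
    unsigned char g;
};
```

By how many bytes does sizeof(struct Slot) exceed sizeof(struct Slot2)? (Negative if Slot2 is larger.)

Packet: @0: mtime [4B, align 4] → 4; @4: attrs [4B, align 4] → 8; @8: inode [1B, align 1] → 9; +1 pad (align 2); @10: signature [2B, align 2] → 12; size 12, align 4
@0: layer [1B, align 1] → 1
@1: d [1B, align 1] → 2
+2 pad (align 4)
@4: f [12B, align 4] → 16
@16: pitch [4B, align 4] → 20
@20: c [38B, align 2] → 58
+2 pad (align 4)
@60: b [4B, align 4] → 64
@64: channels [1B, align 1] → 65
@65: a [1B, align 1] → 66
@66: e [1B, align 1] → 67
@67: g [1B, align 1] → 68
size 68, align 4
— Slot2 —
@0: f [12B, align 4] → 12
@12: pitch [4B, align 4] → 16
@16: b [4B, align 4] → 20
@20: c [38B, align 2] → 58
@58: layer [1B, align 1] → 59
@59: d [1B, align 1] → 60
@60: channels [1B, align 1] → 61
@61: a [1B, align 1] → 62
@62: e [1B, align 1] → 63
@63: g [1B, align 1] → 64
size 64, align 4
68 − 64 = 4

4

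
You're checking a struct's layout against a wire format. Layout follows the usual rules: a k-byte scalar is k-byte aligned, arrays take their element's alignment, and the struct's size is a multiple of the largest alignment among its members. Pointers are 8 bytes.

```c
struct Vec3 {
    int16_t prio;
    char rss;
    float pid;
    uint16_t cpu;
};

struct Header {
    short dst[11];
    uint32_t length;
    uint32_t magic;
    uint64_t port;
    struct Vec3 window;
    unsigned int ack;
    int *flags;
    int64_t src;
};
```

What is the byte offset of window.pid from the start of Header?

44

Vec3: @0: prio [2B, align 2] → 2; @2: rss [1B, align 1] → 3; +1 pad (align 4); @4: pid [4B, align 4] → 8; @8: cpu [2B, align 2] → 10; +2 tail pad (align 4); size 12, align 4
@0: dst [22B, align 2] → 22
+2 pad (align 4)
@24: length [4B, align 4] → 28
@28: magic [4B, align 4] → 32
@32: port [8B, align 8] → 40
@40: window [12B, align 4] → 52
within Vec3: pid at 4
40 + 4 = 44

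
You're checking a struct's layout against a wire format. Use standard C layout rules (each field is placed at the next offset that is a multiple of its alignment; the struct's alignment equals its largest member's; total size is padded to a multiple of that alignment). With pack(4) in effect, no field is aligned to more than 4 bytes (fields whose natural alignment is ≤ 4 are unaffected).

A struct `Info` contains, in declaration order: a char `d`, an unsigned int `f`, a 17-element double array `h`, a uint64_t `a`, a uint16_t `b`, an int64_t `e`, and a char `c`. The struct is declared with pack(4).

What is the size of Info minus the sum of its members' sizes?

0..1  d  (1B, 1-aligned)
1..4  -- padding (3B)
4..8  f  (4B, 4-aligned)
8..144  h  (136B, 4-aligned)
144..152  a  (8B, 4-aligned)
152..154  b  (2B, 2-aligned)
154..156  -- padding (2B)
156..164  e  (8B, 4-aligned)
164..165  c  (1B, 1-aligned)
165..168  -- tail padding (3B)
sizeof = 168, alignof = 4
data bytes 160, size 168 → padding 8

8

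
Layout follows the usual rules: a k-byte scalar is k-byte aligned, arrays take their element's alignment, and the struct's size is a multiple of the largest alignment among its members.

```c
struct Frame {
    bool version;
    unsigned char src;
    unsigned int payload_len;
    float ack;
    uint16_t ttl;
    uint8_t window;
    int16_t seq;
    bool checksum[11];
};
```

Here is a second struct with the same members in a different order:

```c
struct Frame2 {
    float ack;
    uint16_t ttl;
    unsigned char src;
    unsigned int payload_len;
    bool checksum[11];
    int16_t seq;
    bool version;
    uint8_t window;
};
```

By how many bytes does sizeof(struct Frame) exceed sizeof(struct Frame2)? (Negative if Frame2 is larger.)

version at 0 (size 1, align 1) → ends 1
src at 1 (size 1, align 1) → ends 2
pad 2 to align 4 for payload_len
payload_len at 4 (size 4, align 4) → ends 8
ack at 8 (size 4, align 4) → ends 12
ttl at 12 (size 2, align 2) → ends 14
window at 14 (size 1, align 1) → ends 15
pad 1 to align 2 for seq
seq at 16 (size 2, align 2) → ends 18
checksum at 18 (size 11, align 1) → ends 29
tail pad 3 to reach multiple of 4
total 32 bytes, alignment 4
— Frame2 —
ack at 0 (size 4, align 4) → ends 4
ttl at 4 (size 2, align 2) → ends 6
src at 6 (size 1, align 1) → ends 7
pad 1 to align 4 for payload_len
payload_len at 8 (size 4, align 4) → ends 12
checksum at 12 (size 11, align 1) → ends 23
pad 1 to align 2 for seq
seq at 24 (size 2, align 2) → ends 26
version at 26 (size 1, align 1) → ends 27
window at 27 (size 1, align 1) → ends 28
total 28 bytes, alignment 4
32 − 28 = 4

4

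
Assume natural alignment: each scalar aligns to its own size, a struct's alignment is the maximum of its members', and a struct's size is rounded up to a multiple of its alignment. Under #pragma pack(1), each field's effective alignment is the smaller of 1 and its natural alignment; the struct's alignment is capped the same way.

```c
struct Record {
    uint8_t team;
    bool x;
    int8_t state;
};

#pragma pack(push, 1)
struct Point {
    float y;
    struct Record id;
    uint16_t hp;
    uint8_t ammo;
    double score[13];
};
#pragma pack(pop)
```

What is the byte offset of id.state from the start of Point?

Record: @0: team [1B, align 1] → 1; @1: x [1B, align 1] → 2; @2: state [1B, align 1] → 3; size 3, align 1
@0: y [4B, align 1] → 4
@4: id [3B, align 1] → 7
within Record: state at 2
4 + 2 = 6

6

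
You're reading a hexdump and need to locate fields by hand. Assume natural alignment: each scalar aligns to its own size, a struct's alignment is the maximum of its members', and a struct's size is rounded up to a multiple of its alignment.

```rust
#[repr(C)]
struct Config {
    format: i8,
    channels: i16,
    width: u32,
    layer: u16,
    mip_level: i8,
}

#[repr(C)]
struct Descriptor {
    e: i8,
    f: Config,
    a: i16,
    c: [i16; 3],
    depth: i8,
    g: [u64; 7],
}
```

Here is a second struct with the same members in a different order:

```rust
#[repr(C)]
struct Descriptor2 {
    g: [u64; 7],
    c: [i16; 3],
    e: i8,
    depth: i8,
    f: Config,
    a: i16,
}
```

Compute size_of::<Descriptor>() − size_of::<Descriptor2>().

Config: 0..1  format  (1B, 1-aligned); 1..2  -- padding (1B); 2..4  channels  (2B, 2-aligned); 4..8  width  (4B, 4-aligned); 8..10  layer  (2B, 2-aligned); 10..11  mip_level  (1B, 1-aligned); 11..12  -- tail padding (1B); sizeof = 12, alignof = 4
0..1  e  (1B, 1-aligned)
1..4  -- padding (3B)
4..16  f  (12B, 4-aligned)
16..18  a  (2B, 2-aligned)
18..24  c  (6B, 2-aligned)
24..25  depth  (1B, 1-aligned)
25..32  -- padding (7B)
32..88  g  (56B, 8-aligned)
sizeof = 88, alignof = 8
— Descriptor2 —
0..56  g  (56B, 8-aligned)
56..62  c  (6B, 2-aligned)
62..63  e  (1B, 1-aligned)
63..64  depth  (1B, 1-aligned)
64..76  f  (12B, 4-aligned)
76..78  a  (2B, 2-aligned)
78..80  -- tail padding (2B)
sizeof = 80, alignof = 8
88 − 80 = 8

8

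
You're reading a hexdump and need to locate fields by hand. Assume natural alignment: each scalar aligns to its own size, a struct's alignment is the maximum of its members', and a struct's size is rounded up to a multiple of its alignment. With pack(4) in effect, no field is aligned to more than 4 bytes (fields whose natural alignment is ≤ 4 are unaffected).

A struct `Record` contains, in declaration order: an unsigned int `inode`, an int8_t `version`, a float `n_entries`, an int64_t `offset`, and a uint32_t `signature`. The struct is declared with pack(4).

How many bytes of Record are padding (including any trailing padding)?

3

0..4  inode  (4B, 4-aligned)
4..5  version  (1B, 1-aligned)
5..8  -- padding (3B)
8..12  n_entries  (4B, 4-aligned)
12..20  offset  (8B, 4-aligned)
20..24  signature  (4B, 4-aligned)
sizeof = 24, alignof = 4
data bytes 21, size 24 → padding 3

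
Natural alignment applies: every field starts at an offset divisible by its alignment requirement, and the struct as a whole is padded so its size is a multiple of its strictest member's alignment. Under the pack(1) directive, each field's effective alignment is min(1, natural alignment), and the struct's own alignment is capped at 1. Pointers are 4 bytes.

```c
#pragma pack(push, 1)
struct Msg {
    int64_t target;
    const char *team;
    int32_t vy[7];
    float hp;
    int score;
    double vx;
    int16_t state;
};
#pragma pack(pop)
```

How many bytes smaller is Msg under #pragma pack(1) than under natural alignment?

natural layout:
  0..8  target  (8B, 8-aligned)
  8..12  team  (4B, 4-aligned)
  12..40  vy  (28B, 4-aligned)
  40..44  hp  (4B, 4-aligned)
  44..48  score  (4B, 4-aligned)
  48..56  vx  (8B, 8-aligned)
  56..58  state  (2B, 2-aligned)
  58..64  -- tail padding (6B)
  sizeof = 64, alignof = 8
packed(1) layout:
  0..8  target  (8B, 1-aligned)
  8..12  team  (4B, 1-aligned)
  12..40  vy  (28B, 1-aligned)
  40..44  hp  (4B, 1-aligned)
  44..48  score  (4B, 1-aligned)
  48..56  vx  (8B, 1-aligned)
  56..58  state  (2B, 1-aligned)
  sizeof = 58, alignof = 1
64 − 58 = 6

6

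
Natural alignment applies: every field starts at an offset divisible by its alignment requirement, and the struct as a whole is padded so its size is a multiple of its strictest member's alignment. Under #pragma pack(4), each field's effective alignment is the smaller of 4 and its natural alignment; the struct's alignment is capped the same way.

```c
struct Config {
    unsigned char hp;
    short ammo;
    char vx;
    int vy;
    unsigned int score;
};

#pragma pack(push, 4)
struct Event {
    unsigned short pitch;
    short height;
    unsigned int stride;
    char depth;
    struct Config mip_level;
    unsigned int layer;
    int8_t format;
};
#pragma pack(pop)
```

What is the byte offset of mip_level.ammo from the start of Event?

Config: hp at 0 (size 1, align 1) → ends 1; pad 1 to align 2 for ammo; ammo at 2 (size 2, align 2) → ends 4; vx at 4 (size 1, align 1) → ends 5; pad 3 to align 4 for vy; vy at 8 (size 4, align 4) → ends 12; score at 12 (size 4, align 4) → ends 16; total 16 bytes, alignment 4
pitch at 0 (size 2, align 2) → ends 2
height at 2 (size 2, align 2) → ends 4
stride at 4 (size 4, align 4) → ends 8
depth at 8 (size 1, align 1) → ends 9
pad 3 to align 4 for mip_level
mip_level at 12 (size 16, align 4) → ends 28
within Config: ammo at 2
12 + 2 = 14

14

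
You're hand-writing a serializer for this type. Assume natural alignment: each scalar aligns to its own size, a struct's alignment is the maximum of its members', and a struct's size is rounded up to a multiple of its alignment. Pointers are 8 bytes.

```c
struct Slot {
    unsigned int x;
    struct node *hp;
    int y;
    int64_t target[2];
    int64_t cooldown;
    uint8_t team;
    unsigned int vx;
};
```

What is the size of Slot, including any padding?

x at 0 (size 4, align 4) → ends 4
pad 4 to align 8 for hp
hp at 8 (size 8, align 8) → ends 16
y at 16 (size 4, align 4) → ends 20
pad 4 to align 8 for target
target at 24 (size 16, align 8) → ends 40
cooldown at 40 (size 8, align 8) → ends 48
team at 48 (size 1, align 1) → ends 49
pad 3 to align 4 for vx
vx at 52 (size 4, align 4) → ends 56
total 56 bytes, alignment 8

56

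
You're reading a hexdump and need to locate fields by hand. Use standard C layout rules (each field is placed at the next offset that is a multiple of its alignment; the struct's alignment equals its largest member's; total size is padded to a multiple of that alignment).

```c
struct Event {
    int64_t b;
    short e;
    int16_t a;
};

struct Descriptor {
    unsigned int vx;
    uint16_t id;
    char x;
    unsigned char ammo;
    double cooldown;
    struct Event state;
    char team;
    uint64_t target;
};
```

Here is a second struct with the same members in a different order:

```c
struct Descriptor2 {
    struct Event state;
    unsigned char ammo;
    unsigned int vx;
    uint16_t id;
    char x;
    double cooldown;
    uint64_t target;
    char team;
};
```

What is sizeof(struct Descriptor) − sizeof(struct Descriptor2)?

-8

Event: b at 0 (size 8, align 8) → ends 8; e at 8 (size 2, align 2) → ends 10; a at 10 (size 2, align 2) → ends 12; tail pad 4 to reach multiple of 8; total 16 bytes, alignment 8
vx at 0 (size 4, align 4) → ends 4
id at 4 (size 2, align 2) → ends 6
x at 6 (size 1, align 1) → ends 7
ammo at 7 (size 1, align 1) → ends 8
cooldown at 8 (size 8, align 8) → ends 16
state at 16 (size 16, align 8) → ends 32
team at 32 (size 1, align 1) → ends 33
pad 7 to align 8 for target
target at 40 (size 8, align 8) → ends 48
total 48 bytes, alignment 8
— Descriptor2 —
state at 0 (size 16, align 8) → ends 16
ammo at 16 (size 1, align 1) → ends 17
pad 3 to align 4 for vx
vx at 20 (size 4, align 4) → ends 24
id at 24 (size 2, align 2) → ends 26
x at 26 (size 1, align 1) → ends 27
pad 5 to align 8 for cooldown
cooldown at 32 (size 8, align 8) → ends 40
target at 40 (size 8, align 8) → ends 48
team at 48 (size 1, align 1) → ends 49
tail pad 7 to reach multiple of 8
total 56 bytes, alignment 8
48 − 56 = -8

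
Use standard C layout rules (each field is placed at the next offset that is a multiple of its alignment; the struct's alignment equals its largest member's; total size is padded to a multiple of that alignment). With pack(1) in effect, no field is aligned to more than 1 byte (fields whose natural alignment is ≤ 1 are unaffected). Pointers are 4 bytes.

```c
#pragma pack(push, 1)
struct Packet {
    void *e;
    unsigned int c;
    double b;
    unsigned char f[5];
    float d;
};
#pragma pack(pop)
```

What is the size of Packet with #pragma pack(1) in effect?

25

e at 0 (size 4, align 1) → ends 4
c at 4 (size 4, align 1) → ends 8
b at 8 (size 8, align 1) → ends 16
f at 16 (size 5, align 1) → ends 21
d at 21 (size 4, align 1) → ends 25
total 25 bytes, alignment 1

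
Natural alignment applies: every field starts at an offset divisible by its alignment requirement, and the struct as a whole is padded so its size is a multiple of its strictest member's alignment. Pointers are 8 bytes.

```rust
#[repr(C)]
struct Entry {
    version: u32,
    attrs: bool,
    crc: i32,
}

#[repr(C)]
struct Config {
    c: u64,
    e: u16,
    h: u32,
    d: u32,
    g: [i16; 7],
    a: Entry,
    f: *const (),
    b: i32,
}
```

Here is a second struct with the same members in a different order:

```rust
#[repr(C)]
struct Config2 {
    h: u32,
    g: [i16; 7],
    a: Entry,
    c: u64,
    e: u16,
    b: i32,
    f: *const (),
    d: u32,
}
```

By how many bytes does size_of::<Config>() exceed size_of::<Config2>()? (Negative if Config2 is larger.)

Entry: version at 0 (size 4, align 4) → ends 4; attrs at 4 (size 1, align 1) → ends 5; pad 3 to align 4 for crc; crc at 8 (size 4, align 4) → ends 12; total 12 bytes, alignment 4
c at 0 (size 8, align 8) → ends 8
e at 8 (size 2, align 2) → ends 10
pad 2 to align 4 for h
h at 12 (size 4, align 4) → ends 16
d at 16 (size 4, align 4) → ends 20
g at 20 (size 14, align 2) → ends 34
pad 2 to align 4 for a
a at 36 (size 12, align 4) → ends 48
f at 48 (size 8, align 8) → ends 56
b at 56 (size 4, align 4) → ends 60
tail pad 4 to reach multiple of 8
total 64 bytes, alignment 8
— Config2 —
h at 0 (size 4, align 4) → ends 4
g at 4 (size 14, align 2) → ends 18
pad 2 to align 4 for a
a at 20 (size 12, align 4) → ends 32
c at 32 (size 8, align 8) → ends 40
e at 40 (size 2, align 2) → ends 42
pad 2 to align 4 for b
b at 44 (size 4, align 4) → ends 48
f at 48 (size 8, align 8) → ends 56
d at 56 (size 4, align 4) → ends 60
tail pad 4 to reach multiple of 8
total 64 bytes, alignment 8
64 − 64 = 0

0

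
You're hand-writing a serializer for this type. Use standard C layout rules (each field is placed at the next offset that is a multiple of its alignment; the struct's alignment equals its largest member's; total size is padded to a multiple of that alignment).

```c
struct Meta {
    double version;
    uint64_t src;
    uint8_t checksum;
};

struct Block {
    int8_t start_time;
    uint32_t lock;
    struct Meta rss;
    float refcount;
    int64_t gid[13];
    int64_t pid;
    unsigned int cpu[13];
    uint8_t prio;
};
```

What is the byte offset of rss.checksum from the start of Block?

Meta: @0: version [8B, align 8] → 8; @8: src [8B, align 8] → 16; @16: checksum [1B, align 1] → 17; +7 tail pad (align 8); size 24, align 8
@0: start_time [1B, align 1] → 1
+3 pad (align 4)
@4: lock [4B, align 4] → 8
@8: rss [24B, align 8] → 32
within Meta: checksum at 16
8 + 16 = 24

24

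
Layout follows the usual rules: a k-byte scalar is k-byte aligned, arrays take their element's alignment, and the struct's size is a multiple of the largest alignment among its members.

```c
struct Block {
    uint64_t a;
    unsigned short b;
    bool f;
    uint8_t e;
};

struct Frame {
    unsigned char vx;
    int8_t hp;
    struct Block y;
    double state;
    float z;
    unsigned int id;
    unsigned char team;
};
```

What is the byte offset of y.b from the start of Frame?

16

Block: @0: a [8B, align 8] → 8; @8: b [2B, align 2] → 10; @10: f [1B, align 1] → 11; @11: e [1B, align 1] → 12; +4 tail pad (align 8); size 16, align 8
@0: vx [1B, align 1] → 1
@1: hp [1B, align 1] → 2
+6 pad (align 8)
@8: y [16B, align 8] → 24
within Block: b at 8
8 + 8 = 16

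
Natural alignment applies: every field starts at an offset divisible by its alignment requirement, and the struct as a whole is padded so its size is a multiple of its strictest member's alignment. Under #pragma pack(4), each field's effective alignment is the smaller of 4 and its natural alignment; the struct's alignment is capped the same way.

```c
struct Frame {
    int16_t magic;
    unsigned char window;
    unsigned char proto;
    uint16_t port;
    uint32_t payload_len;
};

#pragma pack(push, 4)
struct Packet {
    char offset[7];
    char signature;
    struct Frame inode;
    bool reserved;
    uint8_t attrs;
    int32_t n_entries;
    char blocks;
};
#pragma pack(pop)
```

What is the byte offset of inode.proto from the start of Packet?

Frame: magic at 0 (size 2, align 2) → ends 2; window at 2 (size 1, align 1) → ends 3; proto at 3 (size 1, align 1) → ends 4; port at 4 (size 2, align 2) → ends 6; pad 2 to align 4 for payload_len; payload_len at 8 (size 4, align 4) → ends 12; total 12 bytes, alignment 4
offset at 0 (size 7, align 1) → ends 7
signature at 7 (size 1, align 1) → ends 8
inode at 8 (size 12, align 4) → ends 20
within Frame: proto at 3
8 + 3 = 11

11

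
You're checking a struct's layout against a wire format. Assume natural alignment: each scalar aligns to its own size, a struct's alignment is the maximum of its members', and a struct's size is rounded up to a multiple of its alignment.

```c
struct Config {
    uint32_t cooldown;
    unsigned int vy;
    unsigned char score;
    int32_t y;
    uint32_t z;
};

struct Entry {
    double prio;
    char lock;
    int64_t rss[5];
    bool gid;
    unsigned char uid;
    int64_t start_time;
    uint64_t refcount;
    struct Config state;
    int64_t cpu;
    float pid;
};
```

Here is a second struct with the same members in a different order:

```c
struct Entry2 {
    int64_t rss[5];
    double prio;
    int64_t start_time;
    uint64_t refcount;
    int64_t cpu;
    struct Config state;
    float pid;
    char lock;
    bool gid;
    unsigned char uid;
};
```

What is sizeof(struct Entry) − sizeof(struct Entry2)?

16

Config: @0: cooldown [4B, align 4] → 4; @4: vy [4B, align 4] → 8; @8: score [1B, align 1] → 9; +3 pad (align 4); @12: y [4B, align 4] → 16; @16: z [4B, align 4] → 20; size 20, align 4
@0: prio [8B, align 8] → 8
@8: lock [1B, align 1] → 9
+7 pad (align 8)
@16: rss [40B, align 8] → 56
@56: gid [1B, align 1] → 57
@57: uid [1B, align 1] → 58
+6 pad (align 8)
@64: start_time [8B, align 8] → 72
@72: refcount [8B, align 8] → 80
@80: state [20B, align 4] → 100
+4 pad (align 8)
@104: cpu [8B, align 8] → 112
@112: pid [4B, align 4] → 116
+4 tail pad (align 8)
size 120, align 8
— Entry2 —
@0: rss [40B, align 8] → 40
@40: prio [8B, align 8] → 48
@48: start_time [8B, align 8] → 56
@56: refcount [8B, align 8] → 64
@64: cpu [8B, align 8] → 72
@72: state [20B, align 4] → 92
@92: pid [4B, align 4] → 96
@96: lock [1B, align 1] → 97
@97: gid [1B, align 1] → 98
@98: uid [1B, align 1] → 99
+5 tail pad (align 8)
size 104, align 8
120 − 104 = 16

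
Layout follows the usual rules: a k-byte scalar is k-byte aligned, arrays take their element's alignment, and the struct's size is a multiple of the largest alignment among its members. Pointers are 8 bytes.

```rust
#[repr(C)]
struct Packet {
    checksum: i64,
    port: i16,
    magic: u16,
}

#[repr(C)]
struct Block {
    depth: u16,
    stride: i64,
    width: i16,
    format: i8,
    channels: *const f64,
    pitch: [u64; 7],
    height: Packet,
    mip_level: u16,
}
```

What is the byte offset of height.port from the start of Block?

Packet: @0: checksum [8B, align 8] → 8; @8: port [2B, align 2] → 10; @10: magic [2B, align 2] → 12; +4 tail pad (align 8); size 16, align 8
@0: depth [2B, align 2] → 2
+6 pad (align 8)
@8: stride [8B, align 8] → 16
@16: width [2B, align 2] → 18
@18: format [1B, align 1] → 19
+5 pad (align 8)
@24: channels [8B, align 8] → 32
@32: pitch [56B, align 8] → 88
@88: height [16B, align 8] → 104
within Packet: port at 8
88 + 8 = 96

96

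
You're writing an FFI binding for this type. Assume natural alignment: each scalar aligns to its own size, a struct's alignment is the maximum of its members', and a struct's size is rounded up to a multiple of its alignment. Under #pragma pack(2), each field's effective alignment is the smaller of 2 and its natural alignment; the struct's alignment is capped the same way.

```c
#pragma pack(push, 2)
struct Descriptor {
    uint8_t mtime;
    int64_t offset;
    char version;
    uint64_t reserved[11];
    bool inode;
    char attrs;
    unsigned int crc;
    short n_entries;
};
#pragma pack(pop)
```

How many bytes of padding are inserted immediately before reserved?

1

0..1  mtime  (1B, 1-aligned)
1..2  -- padding (1B)
2..10  offset  (8B, 2-aligned)
10..11  version  (1B, 1-aligned)
11..12  -- padding (1B)
12..100  reserved  (88B, 2-aligned)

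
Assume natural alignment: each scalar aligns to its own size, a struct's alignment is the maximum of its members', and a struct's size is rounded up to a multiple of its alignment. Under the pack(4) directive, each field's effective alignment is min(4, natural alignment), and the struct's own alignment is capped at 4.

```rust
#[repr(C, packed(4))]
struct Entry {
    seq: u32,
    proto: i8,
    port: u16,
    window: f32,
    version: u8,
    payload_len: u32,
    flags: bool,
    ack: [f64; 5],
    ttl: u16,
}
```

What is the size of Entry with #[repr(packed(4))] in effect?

@0: seq [4B, align 4] → 4
@4: proto [1B, align 1] → 5
+1 pad (align 2)
@6: port [2B, align 2] → 8
@8: window [4B, align 4] → 12
@12: version [1B, align 1] → 13
+3 pad (align 4)
@16: payload_len [4B, align 4] → 20
@20: flags [1B, align 1] → 21
+3 pad (align 4)
@24: ack [40B, align 4] → 64
@64: ttl [2B, align 2] → 66
+2 tail pad (align 4)
size 68, align 4

68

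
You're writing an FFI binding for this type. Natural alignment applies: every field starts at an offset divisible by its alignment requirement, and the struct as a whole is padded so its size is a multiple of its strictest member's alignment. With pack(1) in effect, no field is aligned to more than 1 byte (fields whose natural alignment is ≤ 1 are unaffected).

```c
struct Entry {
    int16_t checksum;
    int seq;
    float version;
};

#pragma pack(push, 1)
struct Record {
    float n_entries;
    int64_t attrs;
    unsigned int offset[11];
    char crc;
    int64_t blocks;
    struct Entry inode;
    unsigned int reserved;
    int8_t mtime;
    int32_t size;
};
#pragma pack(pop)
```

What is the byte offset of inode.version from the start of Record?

73

Entry: checksum at 0 (size 2, align 2) → ends 2; pad 2 to align 4 for seq; seq at 4 (size 4, align 4) → ends 8; version at 8 (size 4, align 4) → ends 12; total 12 bytes, alignment 4
n_entries at 0 (size 4, align 1) → ends 4
attrs at 4 (size 8, align 1) → ends 12
offset at 12 (size 44, align 1) → ends 56
crc at 56 (size 1, align 1) → ends 57
blocks at 57 (size 8, align 1) → ends 65
inode at 65 (size 12, align 1) → ends 77
within Entry: version at 8
65 + 8 = 73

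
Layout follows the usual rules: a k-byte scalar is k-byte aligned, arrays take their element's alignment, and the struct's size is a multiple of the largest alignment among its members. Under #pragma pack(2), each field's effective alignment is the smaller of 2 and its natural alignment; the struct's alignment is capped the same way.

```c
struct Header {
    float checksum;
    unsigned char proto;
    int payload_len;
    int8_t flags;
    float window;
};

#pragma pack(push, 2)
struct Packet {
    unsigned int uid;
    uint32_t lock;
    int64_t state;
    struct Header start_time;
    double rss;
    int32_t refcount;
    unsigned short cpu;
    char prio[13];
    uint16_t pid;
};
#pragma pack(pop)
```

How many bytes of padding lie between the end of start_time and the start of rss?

0

Header: 0..4  checksum  (4B, 4-aligned); 4..5  proto  (1B, 1-aligned); 5..8  -- padding (3B); 8..12  payload_len  (4B, 4-aligned); 12..13  flags  (1B, 1-aligned); 13..16  -- padding (3B); 16..20  window  (4B, 4-aligned); sizeof = 20, alignof = 4
0..4  uid  (4B, 2-aligned)
4..8  lock  (4B, 2-aligned)
8..16  state  (8B, 2-aligned)
16..36  start_time  (20B, 2-aligned)
36..44  rss  (8B, 2-aligned)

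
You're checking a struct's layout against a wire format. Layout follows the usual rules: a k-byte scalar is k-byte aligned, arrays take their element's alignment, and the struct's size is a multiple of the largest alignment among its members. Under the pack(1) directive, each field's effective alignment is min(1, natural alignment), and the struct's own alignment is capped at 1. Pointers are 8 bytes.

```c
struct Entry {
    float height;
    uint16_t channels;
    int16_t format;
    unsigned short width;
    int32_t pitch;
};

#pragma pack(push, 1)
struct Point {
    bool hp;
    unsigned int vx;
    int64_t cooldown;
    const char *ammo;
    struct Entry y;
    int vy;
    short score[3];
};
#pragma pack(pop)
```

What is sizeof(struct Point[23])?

1081

Entry: @0: height [4B, align 4] → 4; @4: channels [2B, align 2] → 6; @6: format [2B, align 2] → 8; @8: width [2B, align 2] → 10; +2 pad (align 4); @12: pitch [4B, align 4] → 16; size 16, align 4
@0: hp [1B, align 1] → 1
@1: vx [4B, align 1] → 5
@5: cooldown [8B, align 1] → 13
@13: ammo [8B, align 1] → 21
@21: y [16B, align 1] → 37
@37: vy [4B, align 1] → 41
@41: score [6B, align 1] → 47
size 47, align 1
array of 23: 23 × 47 = 1081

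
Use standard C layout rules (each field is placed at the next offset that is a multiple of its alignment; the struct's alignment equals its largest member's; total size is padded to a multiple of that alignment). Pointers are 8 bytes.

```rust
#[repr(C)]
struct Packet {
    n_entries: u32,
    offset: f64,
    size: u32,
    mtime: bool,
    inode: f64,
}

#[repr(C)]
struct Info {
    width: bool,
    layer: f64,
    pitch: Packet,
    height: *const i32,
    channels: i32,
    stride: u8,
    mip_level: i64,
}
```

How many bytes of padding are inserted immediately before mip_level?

Packet: 0..4  n_entries  (4B, 4-aligned); 4..8  -- padding (4B); 8..16  offset  (8B, 8-aligned); 16..20  size  (4B, 4-aligned); 20..21  mtime  (1B, 1-aligned); 21..24  -- padding (3B); 24..32  inode  (8B, 8-aligned); sizeof = 32, alignof = 8
0..1  width  (1B, 1-aligned)
1..8  -- padding (7B)
8..16  layer  (8B, 8-aligned)
16..48  pitch  (32B, 8-aligned)
48..56  height  (8B, 8-aligned)
56..60  channels  (4B, 4-aligned)
60..61  stride  (1B, 1-aligned)
61..64  -- padding (3B)
64..72  mip_level  (8B, 8-aligned)

3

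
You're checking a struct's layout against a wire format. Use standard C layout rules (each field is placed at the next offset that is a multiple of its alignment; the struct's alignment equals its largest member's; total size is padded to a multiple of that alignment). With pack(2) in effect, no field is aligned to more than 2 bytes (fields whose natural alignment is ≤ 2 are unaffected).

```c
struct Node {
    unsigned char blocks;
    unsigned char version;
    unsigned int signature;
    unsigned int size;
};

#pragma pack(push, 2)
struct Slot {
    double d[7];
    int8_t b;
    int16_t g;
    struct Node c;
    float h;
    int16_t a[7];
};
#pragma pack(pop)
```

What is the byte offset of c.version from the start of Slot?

Node: @0: blocks [1B, align 1] → 1; @1: version [1B, align 1] → 2; +2 pad (align 4); @4: signature [4B, align 4] → 8; @8: size [4B, align 4] → 12; size 12, align 4
@0: d [56B, align 2] → 56
@56: b [1B, align 1] → 57
+1 pad (align 2)
@58: g [2B, align 2] → 60
@60: c [12B, align 2] → 72
within Node: version at 1
60 + 1 = 61

61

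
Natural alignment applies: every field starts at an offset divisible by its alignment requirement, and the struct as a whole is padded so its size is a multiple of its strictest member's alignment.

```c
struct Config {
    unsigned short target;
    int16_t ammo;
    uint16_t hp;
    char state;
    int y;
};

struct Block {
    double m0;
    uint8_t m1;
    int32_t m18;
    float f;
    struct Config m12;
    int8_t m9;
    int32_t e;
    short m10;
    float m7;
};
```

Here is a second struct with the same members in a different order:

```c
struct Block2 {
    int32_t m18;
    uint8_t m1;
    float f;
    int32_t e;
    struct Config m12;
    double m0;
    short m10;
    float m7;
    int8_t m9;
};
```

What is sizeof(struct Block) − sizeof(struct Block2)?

-8

Config: @0: target [2B, align 2] → 2; @2: ammo [2B, align 2] → 4; @4: hp [2B, align 2] → 6; @6: state [1B, align 1] → 7; +1 pad (align 4); @8: y [4B, align 4] → 12; size 12, align 4
@0: m0 [8B, align 8] → 8
@8: m1 [1B, align 1] → 9
+3 pad (align 4)
@12: m18 [4B, align 4] → 16
@16: f [4B, align 4] → 20
@20: m12 [12B, align 4] → 32
@32: m9 [1B, align 1] → 33
+3 pad (align 4)
@36: e [4B, align 4] → 40
@40: m10 [2B, align 2] → 42
+2 pad (align 4)
@44: m7 [4B, align 4] → 48
size 48, align 8
— Block2 —
@0: m18 [4B, align 4] → 4
@4: m1 [1B, align 1] → 5
+3 pad (align 4)
@8: f [4B, align 4] → 12
@12: e [4B, align 4] → 16
@16: m12 [12B, align 4] → 28
+4 pad (align 8)
@32: m0 [8B, align 8] → 40
@40: m10 [2B, align 2] → 42
+2 pad (align 4)
@44: m7 [4B, align 4] → 48
@48: m9 [1B, align 1] → 49
+7 tail pad (align 8)
size 56, align 8
48 − 56 = -8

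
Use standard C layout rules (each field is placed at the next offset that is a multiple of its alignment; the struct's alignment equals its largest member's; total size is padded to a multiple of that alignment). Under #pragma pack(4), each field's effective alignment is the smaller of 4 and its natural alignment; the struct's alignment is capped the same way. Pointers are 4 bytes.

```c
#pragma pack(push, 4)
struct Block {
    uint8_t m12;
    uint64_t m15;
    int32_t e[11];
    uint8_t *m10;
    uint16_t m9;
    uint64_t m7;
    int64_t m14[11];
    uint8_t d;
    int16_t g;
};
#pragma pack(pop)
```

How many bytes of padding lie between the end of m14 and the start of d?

0

0..1  m12  (1B, 1-aligned)
1..4  -- padding (3B)
4..12  m15  (8B, 4-aligned)
12..56  e  (44B, 4-aligned)
56..60  m10  (4B, 4-aligned)
60..62  m9  (2B, 2-aligned)
62..64  -- padding (2B)
64..72  m7  (8B, 4-aligned)
72..160  m14  (88B, 4-aligned)
160..161  d  (1B, 1-aligned)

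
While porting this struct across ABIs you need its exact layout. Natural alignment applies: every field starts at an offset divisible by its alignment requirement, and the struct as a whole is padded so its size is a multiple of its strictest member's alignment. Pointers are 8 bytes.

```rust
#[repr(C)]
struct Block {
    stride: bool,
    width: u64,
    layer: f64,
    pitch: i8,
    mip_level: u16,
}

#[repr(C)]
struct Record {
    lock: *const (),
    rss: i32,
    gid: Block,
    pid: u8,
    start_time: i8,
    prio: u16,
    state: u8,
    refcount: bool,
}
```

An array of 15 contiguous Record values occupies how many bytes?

840

Block: @0: stride [1B, align 1] → 1; +7 pad (align 8); @8: width [8B, align 8] → 16; @16: layer [8B, align 8] → 24; @24: pitch [1B, align 1] → 25; +1 pad (align 2); @26: mip_level [2B, align 2] → 28; +4 tail pad (align 8); size 32, align 8
@0: lock [8B, align 8] → 8
@8: rss [4B, align 4] → 12
+4 pad (align 8)
@16: gid [32B, align 8] → 48
@48: pid [1B, align 1] → 49
@49: start_time [1B, align 1] → 50
@50: prio [2B, align 2] → 52
@52: state [1B, align 1] → 53
@53: refcount [1B, align 1] → 54
+2 tail pad (align 8)
size 56, align 8
array of 15: 15 × 56 = 840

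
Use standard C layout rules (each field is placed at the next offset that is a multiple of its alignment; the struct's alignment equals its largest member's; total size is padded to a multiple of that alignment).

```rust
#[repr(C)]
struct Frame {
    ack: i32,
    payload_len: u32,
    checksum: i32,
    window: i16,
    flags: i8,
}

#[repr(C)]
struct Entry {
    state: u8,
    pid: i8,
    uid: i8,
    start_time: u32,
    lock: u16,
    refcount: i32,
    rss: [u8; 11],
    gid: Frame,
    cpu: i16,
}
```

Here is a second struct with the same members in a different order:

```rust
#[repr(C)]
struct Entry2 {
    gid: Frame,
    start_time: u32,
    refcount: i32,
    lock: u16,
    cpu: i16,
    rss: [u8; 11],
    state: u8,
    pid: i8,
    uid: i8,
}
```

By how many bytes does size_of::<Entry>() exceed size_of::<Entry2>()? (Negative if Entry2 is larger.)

4

Frame: 0..4  ack  (4B, 4-aligned); 4..8  payload_len  (4B, 4-aligned); 8..12  checksum  (4B, 4-aligned); 12..14  window  (2B, 2-aligned); 14..15  flags  (1B, 1-aligned); 15..16  -- tail padding (1B); sizeof = 16, alignof = 4
0..1  state  (1B, 1-aligned)
1..2  pid  (1B, 1-aligned)
2..3  uid  (1B, 1-aligned)
3..4  -- padding (1B)
4..8  start_time  (4B, 4-aligned)
8..10  lock  (2B, 2-aligned)
10..12  -- padding (2B)
12..16  refcount  (4B, 4-aligned)
16..27  rss  (11B, 1-aligned)
27..28  -- padding (1B)
28..44  gid  (16B, 4-aligned)
44..46  cpu  (2B, 2-aligned)
46..48  -- tail padding (2B)
sizeof = 48, alignof = 4
— Entry2 —
0..16  gid  (16B, 4-aligned)
16..20  start_time  (4B, 4-aligned)
20..24  refcount  (4B, 4-aligned)
24..26  lock  (2B, 2-aligned)
26..28  cpu  (2B, 2-aligned)
28..39  rss  (11B, 1-aligned)
39..40  state  (1B, 1-aligned)
40..41  pid  (1B, 1-aligned)
41..42  uid  (1B, 1-aligned)
42..44  -- tail padding (2B)
sizeof = 44, alignof = 4
48 − 44 = 4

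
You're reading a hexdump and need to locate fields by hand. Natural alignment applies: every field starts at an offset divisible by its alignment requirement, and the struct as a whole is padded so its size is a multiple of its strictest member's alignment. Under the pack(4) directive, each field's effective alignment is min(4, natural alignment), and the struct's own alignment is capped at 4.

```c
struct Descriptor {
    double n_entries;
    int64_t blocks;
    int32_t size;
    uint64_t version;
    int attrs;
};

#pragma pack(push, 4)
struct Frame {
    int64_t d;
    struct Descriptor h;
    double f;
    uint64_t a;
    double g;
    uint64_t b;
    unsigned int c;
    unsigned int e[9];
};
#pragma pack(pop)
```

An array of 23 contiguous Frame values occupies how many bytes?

2760

Descriptor: @0: n_entries [8B, align 8] → 8; @8: blocks [8B, align 8] → 16; @16: size [4B, align 4] → 20; +4 pad (align 8); @24: version [8B, align 8] → 32; @32: attrs [4B, align 4] → 36; +4 tail pad (align 8); size 40, align 8
@0: d [8B, align 4] → 8
@8: h [40B, align 4] → 48
@48: f [8B, align 4] → 56
@56: a [8B, align 4] → 64
@64: g [8B, align 4] → 72
@72: b [8B, align 4] → 80
@80: c [4B, align 4] → 84
@84: e [36B, align 4] → 120
size 120, align 4
array of 23: 23 × 120 = 2760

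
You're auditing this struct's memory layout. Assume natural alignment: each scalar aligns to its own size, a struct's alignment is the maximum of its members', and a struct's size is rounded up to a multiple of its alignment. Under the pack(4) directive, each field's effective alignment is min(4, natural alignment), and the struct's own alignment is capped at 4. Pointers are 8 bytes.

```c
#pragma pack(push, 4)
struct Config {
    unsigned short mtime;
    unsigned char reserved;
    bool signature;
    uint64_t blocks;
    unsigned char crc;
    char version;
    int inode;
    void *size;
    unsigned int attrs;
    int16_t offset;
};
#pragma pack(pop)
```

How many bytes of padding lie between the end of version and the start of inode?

2

0..2  mtime  (2B, 2-aligned)
2..3  reserved  (1B, 1-aligned)
3..4  signature  (1B, 1-aligned)
4..12  blocks  (8B, 4-aligned)
12..13  crc  (1B, 1-aligned)
13..14  version  (1B, 1-aligned)
14..16  -- padding (2B)
16..20  inode  (4B, 4-aligned)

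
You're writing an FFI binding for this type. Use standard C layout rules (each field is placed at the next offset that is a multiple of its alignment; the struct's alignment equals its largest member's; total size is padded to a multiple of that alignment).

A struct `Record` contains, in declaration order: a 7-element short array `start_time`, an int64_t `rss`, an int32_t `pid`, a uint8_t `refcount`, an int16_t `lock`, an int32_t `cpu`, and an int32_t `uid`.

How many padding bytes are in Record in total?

0..14  start_time  (14B, 2-aligned)
14..16  -- padding (2B)
16..24  rss  (8B, 8-aligned)
24..28  pid  (4B, 4-aligned)
28..29  refcount  (1B, 1-aligned)
29..30  -- padding (1B)
30..32  lock  (2B, 2-aligned)
32..36  cpu  (4B, 4-aligned)
36..40  uid  (4B, 4-aligned)
sizeof = 40, alignof = 8
data bytes 37, size 40 → padding 3

3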